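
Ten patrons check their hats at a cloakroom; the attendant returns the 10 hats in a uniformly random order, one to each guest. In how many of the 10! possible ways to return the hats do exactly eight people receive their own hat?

45

Pick the 8 fixed positions: C(10,8) = 45 ways.
The other 2 form a derangement: !2 = 1.
Total: 45 × 1 = 45.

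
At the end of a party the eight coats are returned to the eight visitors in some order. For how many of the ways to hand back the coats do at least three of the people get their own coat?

3235

# with exactly i fixed is C(8,i)·!(8-i); sum over i=3..8:
  i=3: C(8,3)·!5 = 56·44 = 2464
  i=4: C(8,4)·!4 = 70·9 = 630
  i=5: C(8,5)·!3 = 56·2 = 112
  i=6: C(8,6)·!2 = 28·1 = 28
  i=7: C(8,7)·!1 = 8·0 = 0
  i=8: C(8,8)·!0 = 1·1 = 1
Total = 3235.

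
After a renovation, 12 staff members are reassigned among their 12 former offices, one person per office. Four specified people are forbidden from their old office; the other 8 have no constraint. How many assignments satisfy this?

339696000

Inclusion-exclusion on the 4 forbidden self-matches:
Σ_{j=0}^{4} (-1)^j C(4,j)(12-j)!
= C(4,0)·12! - C(4,1)·11! + C(4,2)·10! - C(4,3)·9! + C(4,4)·8!
= 479001600 - 159667200 + 21772800 - 1451520 + 40320
= 339696000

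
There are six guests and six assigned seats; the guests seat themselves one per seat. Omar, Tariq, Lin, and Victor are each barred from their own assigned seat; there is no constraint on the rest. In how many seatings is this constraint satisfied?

Let A_j be the event that the j-th constrained one is fixed. By inclusion-exclusion over the 4 events:
Σ_{j=0}^{4} (-1)^j C(4,j)(6-j)!
= C(4,0)·6! - C(4,1)·5! + C(4,2)·4! - C(4,3)·3! + C(4,4)·2!
= 720 - 480 + 144 - 24 + 2
= 362

362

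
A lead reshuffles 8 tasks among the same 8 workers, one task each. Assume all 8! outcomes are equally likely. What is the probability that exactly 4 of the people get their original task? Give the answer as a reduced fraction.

Favorable outcomes: C(8,4)·!4 = 70·9 = 630.
Total outcomes: 8! = 40320.
Probability = 630/40320 = 1/64.

1/64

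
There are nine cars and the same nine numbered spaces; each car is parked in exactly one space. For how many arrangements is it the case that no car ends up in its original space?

133496

Recurrence: !9 = 8·(!8 + !7).
!9 = 8·(14833 + 1854) = 8·16687 = 133496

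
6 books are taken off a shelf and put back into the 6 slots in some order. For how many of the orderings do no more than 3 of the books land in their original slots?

Sum C(6,i)·!(6-i) for i = 0..3:
  i=0: C(6,0)·!6 = 1·265 = 265
  i=1: C(6,1)·!5 = 6·44 = 264
  i=2: C(6,2)·!4 = 15·9 = 135
  i=3: C(6,3)·!3 = 20·2 = 40
Total = 704.

704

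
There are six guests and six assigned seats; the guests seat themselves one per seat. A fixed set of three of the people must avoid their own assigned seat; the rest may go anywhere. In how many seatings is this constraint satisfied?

426

Inclusion-exclusion on the 3 forbidden self-matches:
Σ_{j=0}^{3} (-1)^j C(3,j)(6-j)!
= C(3,0)·6! - C(3,1)·5! + C(3,2)·4! - C(3,3)·3!
= 720 - 360 + 72 - 6
= 426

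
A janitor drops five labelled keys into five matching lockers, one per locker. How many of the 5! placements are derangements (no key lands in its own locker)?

44

!5 = 5! · Σ_{k=0}^{5} (-1)^k/k!
= 5! - 5!/1! + 5!/2! - 5!/3! + 5!/4! - 5!/5!
= 120 - 120 + 60 - 20 + 5 - 1
= 44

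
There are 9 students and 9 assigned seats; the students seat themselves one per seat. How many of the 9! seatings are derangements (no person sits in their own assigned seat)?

133496

Recurrence: !9 = 9·!8 + (-1)^9.
!9 = 9·14833 - 1 = 133496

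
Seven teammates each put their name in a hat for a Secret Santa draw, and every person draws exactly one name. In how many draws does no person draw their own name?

Use !n = (n-1)(!(n-1) + !(n-2)).
!7 = 6·(265 + 44) = 6·309 = 1854

1854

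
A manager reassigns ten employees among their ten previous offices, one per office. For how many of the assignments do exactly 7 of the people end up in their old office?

Pick the 7 fixed positions: C(10,7) = 120 ways.
The other 3 form a derangement: !3 = 2.
Total: 120 × 2 = 240.

240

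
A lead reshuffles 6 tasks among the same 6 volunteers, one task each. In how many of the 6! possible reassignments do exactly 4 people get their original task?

15

Pick the 4 fixed positions: C(6,4) = 15 ways.
The other 2 form a derangement: !2 = 1.
Total: 15 × 1 = 15.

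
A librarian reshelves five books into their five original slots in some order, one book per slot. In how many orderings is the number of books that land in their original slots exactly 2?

20

Pick the 2 fixed positions: C(5,2) = 10 ways.
The remaining 3 must be deranged: !3 = 2.
Total: 10 × 2 = 20.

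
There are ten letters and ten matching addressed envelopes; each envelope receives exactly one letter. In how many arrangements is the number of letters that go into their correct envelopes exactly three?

Pick the 3 fixed positions: C(10,3) = 120 ways.
The remaining 7 must be deranged: !7 = 1854.
Total: 120 × 1854 = 222480.

222480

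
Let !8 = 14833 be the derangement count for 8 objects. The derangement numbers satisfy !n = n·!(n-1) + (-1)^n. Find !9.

133496

!9 = 9·14833 - 1 = 133496.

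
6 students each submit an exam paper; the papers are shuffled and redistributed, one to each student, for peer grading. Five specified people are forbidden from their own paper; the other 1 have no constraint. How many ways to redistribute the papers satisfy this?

309

Inclusion-exclusion on the 5 forbidden self-matches:
Σ_{j=0}^{5} (-1)^j C(5,j)(6-j)!
= C(5,0)·6! - C(5,1)·5! + C(5,2)·4! - C(5,3)·3! + C(5,4)·2! - C(5,5)·1!
= 720 - 600 + 240 - 60 + 10 - 1
= 309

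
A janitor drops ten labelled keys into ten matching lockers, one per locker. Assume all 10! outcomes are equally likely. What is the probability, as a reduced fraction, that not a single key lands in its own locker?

Favorable outcomes: !10 = 1334961.
Total outcomes: 10! = 3628800.
Probability = 1334961/3628800 = 16481/44800.

16481/44800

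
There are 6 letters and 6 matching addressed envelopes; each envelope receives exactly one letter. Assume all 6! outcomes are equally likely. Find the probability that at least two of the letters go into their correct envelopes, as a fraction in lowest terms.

Favorable outcomes: Σ_{i≥2} C(6,i)·!(6-i) = 15·9 + 20·2 + 15·1 + 6·0 + 1·1 = 191.
Total outcomes: 6! = 720.
Probability = 191/720 = 191/720.

191/720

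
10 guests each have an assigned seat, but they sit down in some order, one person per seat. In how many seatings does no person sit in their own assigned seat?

1334961

The number of derangements of 10 is !10 = Σ_{k=0}^{10} (-1)^k·10!/k!
= 10! - 10!/1! + 10!/2! - 10!/3! + 10!/4! - 10!/5! + 10!/6! - 10!/7! + 10!/8! - 10!/9! + 10!/10!
= 3628800 - 3628800 + 1814400 - 604800 + 151200 - 30240 + 5040 - 720 + 90 - 10 + 1
= 1334961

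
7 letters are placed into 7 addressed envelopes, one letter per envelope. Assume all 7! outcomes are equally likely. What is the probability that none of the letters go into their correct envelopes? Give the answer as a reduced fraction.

Favorable outcomes: !7 = 1854.
Total outcomes: 7! = 5040.
Probability = 1854/5040 = 103/280.

103/280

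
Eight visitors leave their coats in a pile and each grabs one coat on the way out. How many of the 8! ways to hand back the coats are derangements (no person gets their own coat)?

14833

Use !n = (n-1)(!(n-1) + !(n-2)).
!8 = 7·(1854 + 265) = 7·2119 = 14833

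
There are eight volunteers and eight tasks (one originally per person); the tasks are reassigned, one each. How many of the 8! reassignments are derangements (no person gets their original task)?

By inclusion-exclusion, !8 = Σ (-1)^k · 8!/k! for k=0..8
= 8! - 8!/1! + 8!/2! - 8!/3! + 8!/4! - 8!/5! + 8!/6! - 8!/7! + 8!/8!
= 40320 - 40320 + 20160 - 6720 + 1680 - 336 + 56 - 8 + 1
= 14833

14833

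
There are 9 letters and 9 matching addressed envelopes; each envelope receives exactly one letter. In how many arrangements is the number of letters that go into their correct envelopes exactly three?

Choose which 3 of the 9 are fixed: C(9,3) = 84.
The other 6 form a derangement: !6 = 265.
Total: 84 × 265 = 22260.

22260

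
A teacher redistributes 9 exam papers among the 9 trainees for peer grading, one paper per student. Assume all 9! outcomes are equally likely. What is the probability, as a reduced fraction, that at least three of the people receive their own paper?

Favorable outcomes: Σ_{i≥3} C(9,i)·!(9-i) = 84·265 + 126·44 + 126·9 + 84·2 + 36·1 + 9·0 + 1·1 = 29143.
Total outcomes: 9! = 362880.
Probability = 29143/362880 = 29143/362880.

29143/362880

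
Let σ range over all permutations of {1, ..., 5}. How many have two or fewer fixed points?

109

# with exactly i fixed is C(5,i)·!(5-i); sum over i=0..2:
  i=0: C(5,0)·!5 = 1·44 = 44
  i=1: C(5,1)·!4 = 5·9 = 45
  i=2: C(5,2)·!3 = 10·2 = 20
Total = 109.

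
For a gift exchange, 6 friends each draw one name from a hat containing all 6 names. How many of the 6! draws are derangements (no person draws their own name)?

!6 = 6! · Σ_{k=0}^{6} (-1)^k/k!
= 6! - 6!/1! + 6!/2! - 6!/3! + 6!/4! - 6!/5! + 6!/6!
= 720 - 720 + 360 - 120 + 30 - 6 + 1
= 265

265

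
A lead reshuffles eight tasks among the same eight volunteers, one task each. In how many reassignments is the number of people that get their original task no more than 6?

40319

# with exactly i fixed is C(8,i)·!(8-i); sum over i=0..6:
  i=0: C(8,0)·!8 = 1·14833 = 14833
  i=1: C(8,1)·!7 = 8·1854 = 14832
  i=2: C(8,2)·!6 = 28·265 = 7420
  i=3: C(8,3)·!5 = 56·44 = 2464
  i=4: C(8,4)·!4 = 70·9 = 630
  i=5: C(8,5)·!3 = 56·2 = 112
  i=6: C(8,6)·!2 = 28·1 = 28
Total = 40319.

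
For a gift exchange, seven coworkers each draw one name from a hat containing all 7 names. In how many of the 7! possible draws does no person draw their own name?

Recurrence: !7 = 7·!6 + (-1)^7.
!7 = 7·265 - 1 = 1854

1854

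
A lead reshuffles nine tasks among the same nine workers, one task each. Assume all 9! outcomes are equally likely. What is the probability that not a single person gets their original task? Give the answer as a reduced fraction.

16687/45360

Favorable outcomes: !9 = 133496.
Total outcomes: 9! = 362880.
Probability = 133496/362880 = 16687/45360.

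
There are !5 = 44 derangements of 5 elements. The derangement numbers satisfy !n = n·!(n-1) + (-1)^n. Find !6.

265

!6 = 6·44 + 1 = 265.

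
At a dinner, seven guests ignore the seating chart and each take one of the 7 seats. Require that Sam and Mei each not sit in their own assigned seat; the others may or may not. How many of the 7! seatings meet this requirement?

3720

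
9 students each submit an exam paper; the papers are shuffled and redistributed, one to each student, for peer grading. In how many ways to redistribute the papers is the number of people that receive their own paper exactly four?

5544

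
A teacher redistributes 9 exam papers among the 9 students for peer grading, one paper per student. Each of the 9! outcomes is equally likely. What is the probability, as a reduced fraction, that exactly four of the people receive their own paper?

Favorable outcomes: C(9,4)·!5 = 126·44 = 5544.
Total outcomes: 9! = 362880.
Probability = 5544/362880 = 11/720.

11/720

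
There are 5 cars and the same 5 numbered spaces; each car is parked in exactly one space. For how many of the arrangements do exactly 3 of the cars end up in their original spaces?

10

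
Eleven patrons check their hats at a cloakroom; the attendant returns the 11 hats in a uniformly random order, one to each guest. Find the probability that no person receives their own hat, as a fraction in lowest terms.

Favorable outcomes: !11 = 14684570.
Total outcomes: 11! = 39916800.
Probability = 14684570/39916800 = 1468457/3991680.

1468457/3991680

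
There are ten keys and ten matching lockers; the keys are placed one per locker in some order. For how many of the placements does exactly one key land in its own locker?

1334960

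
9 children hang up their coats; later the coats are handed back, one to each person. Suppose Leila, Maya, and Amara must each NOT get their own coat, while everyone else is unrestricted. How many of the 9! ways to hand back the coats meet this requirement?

256320

Inclusion-exclusion on the 3 forbidden self-matches:
Σ_{j=0}^{3} (-1)^j C(3,j)(9-j)!
= C(3,0)·9! - C(3,1)·8! + C(3,2)·7! - C(3,3)·6!
= 362880 - 120960 + 15120 - 720
= 256320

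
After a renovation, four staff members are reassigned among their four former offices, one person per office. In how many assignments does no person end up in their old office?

9

The subfactorial !4 = [4!/e] (nearest integer).
4! = 24, and 24/e ≈ 8.83, so !4 = 9.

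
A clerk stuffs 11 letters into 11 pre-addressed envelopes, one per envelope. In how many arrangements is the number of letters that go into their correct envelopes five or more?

# with exactly i fixed is C(11,i)·!(11-i); sum over i=5..11:
  i=5: C(11,5)·!6 = 462·265 = 122430
  i=6: C(11,6)·!5 = 462·44 = 20328
  i=7: C(11,7)·!4 = 330·9 = 2970
  i=8: C(11,8)·!3 = 165·2 = 330
  i=9: C(11,9)·!2 = 55·1 = 55
  i=10: C(11,10)·!1 = 11·0 = 0
  i=11: C(11,11)·!0 = 1·1 = 1
Total = 146114.

146114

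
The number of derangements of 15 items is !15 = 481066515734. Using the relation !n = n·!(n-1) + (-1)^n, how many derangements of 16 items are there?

!16 = 16·481066515734 + 1 = 7697064251745.

7697064251745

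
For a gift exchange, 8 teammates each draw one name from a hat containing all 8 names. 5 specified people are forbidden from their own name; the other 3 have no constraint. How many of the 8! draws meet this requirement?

Inclusion-exclusion on the 5 forbidden self-matches:
Σ_{j=0}^{5} (-1)^j C(5,j)(8-j)!
= C(5,0)·8! - C(5,1)·7! + C(5,2)·6! - C(5,3)·5! + C(5,4)·4! - C(5,5)·3!
= 40320 - 25200 + 7200 - 1200 + 120 - 6
= 21234

21234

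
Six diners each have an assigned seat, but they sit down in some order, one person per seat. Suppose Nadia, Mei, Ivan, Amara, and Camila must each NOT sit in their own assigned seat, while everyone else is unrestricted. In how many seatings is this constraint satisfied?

309

Inclusion-exclusion on the 5 forbidden self-matches:
Σ_{j=0}^{5} (-1)^j C(5,j)(6-j)!
= C(5,0)·6! - C(5,1)·5! + C(5,2)·4! - C(5,3)·3! + C(5,4)·2! - C(5,5)·1!
= 720 - 600 + 240 - 60 + 10 - 1
= 309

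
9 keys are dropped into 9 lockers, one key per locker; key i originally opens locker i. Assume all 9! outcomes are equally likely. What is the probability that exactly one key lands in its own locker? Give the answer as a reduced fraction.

Favorable outcomes: C(9,1)·!8 = 9·14833 = 133497.
Total outcomes: 9! = 362880.
Probability = 133497/362880 = 2119/5760.

2119/5760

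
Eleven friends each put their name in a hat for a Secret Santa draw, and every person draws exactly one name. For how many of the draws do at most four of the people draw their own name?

39770686

Sum C(11,i)·!(11-i) for i = 0..4:
  i=0: C(11,0)·!11 = 1·14684570 = 14684570
  i=1: C(11,1)·!10 = 11·1334961 = 14684571
  i=2: C(11,2)·!9 = 55·133496 = 7342280
  i=3: C(11,3)·!8 = 165·14833 = 2447445
  i=4: C(11,4)·!7 = 330·1854 = 611820
Total = 39770686.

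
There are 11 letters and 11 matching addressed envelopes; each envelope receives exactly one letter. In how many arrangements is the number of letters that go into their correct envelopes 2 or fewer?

36711421

# with exactly i fixed is C(11,i)·!(11-i); sum over i=0..2:
  i=0: C(11,0)·!11 = 1·14684570 = 14684570
  i=1: C(11,1)·!10 = 11·1334961 = 14684571
  i=2: C(11,2)·!9 = 55·133496 = 7342280
Total = 36711421.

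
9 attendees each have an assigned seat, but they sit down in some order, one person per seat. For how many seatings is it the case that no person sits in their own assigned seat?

Use !n = n·!(n-1) + (-1)^n.
!9 = 9·14833 - 1 = 133496

133496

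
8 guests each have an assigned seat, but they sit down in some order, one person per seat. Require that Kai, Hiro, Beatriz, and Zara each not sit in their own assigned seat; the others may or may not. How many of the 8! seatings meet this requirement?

24024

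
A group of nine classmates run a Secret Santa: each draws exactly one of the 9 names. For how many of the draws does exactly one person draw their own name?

133497

Choose which one of the 9 is fixed: C(9,1) = 9.
The remaining 8 must be deranged: !8 = 14833.
Total: 9 × 14833 = 133497.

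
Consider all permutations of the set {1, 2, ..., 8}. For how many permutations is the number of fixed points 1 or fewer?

# with exactly i fixed is C(8,i)·!(8-i); sum over i=0..1:
  i=0: C(8,0)·!8 = 1·14833 = 14833
  i=1: C(8,1)·!7 = 8·1854 = 14832
Total = 29665.

29665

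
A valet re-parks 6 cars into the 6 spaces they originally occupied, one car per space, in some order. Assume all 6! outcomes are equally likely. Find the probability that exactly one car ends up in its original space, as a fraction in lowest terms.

11/30

Favorable outcomes: C(6,1)·!5 = 6·44 = 264.
Total outcomes: 6! = 720.
Probability = 264/720 = 11/30.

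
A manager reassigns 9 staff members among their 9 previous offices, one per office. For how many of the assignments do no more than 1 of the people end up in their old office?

266993

Sum C(9,i)·!(9-i) for i = 0..1:
  i=0: C(9,0)·!9 = 1·133496 = 133496
  i=1: C(9,1)·!8 = 9·14833 = 133497
Total = 266993.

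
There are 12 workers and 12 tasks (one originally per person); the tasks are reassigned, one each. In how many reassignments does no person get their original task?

!12 = 12! · Σ_{k=0}^{12} (-1)^k/k!
= 12! - 12!/1! + 12!/2! - 12!/3! + 12!/4! - 12!/5! + 12!/6! - 12!/7! + 12!/8! - 12!/9! + 12!/10! - 12!/11! + 12!/12!
= 479001600 - 479001600 + 239500800 - 79833600 + 19958400 - 3991680 + 665280 - 95040 + 11880 - 1320 + 132 - 12 + 1
= 176214841

176214841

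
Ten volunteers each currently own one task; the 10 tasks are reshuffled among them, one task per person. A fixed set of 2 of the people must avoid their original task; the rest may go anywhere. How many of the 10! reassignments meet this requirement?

2943360

Inclusion-exclusion on the 2 forbidden self-matches:
Σ_{j=0}^{2} (-1)^j C(2,j)(10-j)!
= C(2,0)·10! - C(2,1)·9! + C(2,2)·8!
= 3628800 - 725760 + 40320
= 2943360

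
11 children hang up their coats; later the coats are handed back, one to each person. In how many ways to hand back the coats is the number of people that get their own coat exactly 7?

Pick the 7 fixed positions: C(11,7) = 330 ways.
The remaining 4 must be deranged: !4 = 9.
Total: 330 × 9 = 2970.

2970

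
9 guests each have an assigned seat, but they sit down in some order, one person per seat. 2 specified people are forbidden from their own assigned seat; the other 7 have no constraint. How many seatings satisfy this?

Let A_j be the event that the j-th constrained one is fixed. By inclusion-exclusion over the 2 events:
Σ_{j=0}^{2} (-1)^j C(2,j)(9-j)!
= C(2,0)·9! - C(2,1)·8! + C(2,2)·7!
= 362880 - 80640 + 5040
= 287280

287280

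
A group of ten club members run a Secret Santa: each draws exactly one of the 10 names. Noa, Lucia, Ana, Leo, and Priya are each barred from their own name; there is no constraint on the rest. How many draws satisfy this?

2170680

Let A_j be the event that the j-th constrained one is fixed. By inclusion-exclusion over the 5 events:
Σ_{j=0}^{5} (-1)^j C(5,j)(10-j)!
= C(5,0)·10! - C(5,1)·9! + C(5,2)·8! - C(5,3)·7! + C(5,4)·6! - C(5,5)·5!
= 3628800 - 1814400 + 403200 - 50400 + 3600 - 120
= 2170680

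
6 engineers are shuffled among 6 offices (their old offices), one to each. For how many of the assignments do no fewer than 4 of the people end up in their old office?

Sum C(6,i)·!(6-i) for i = 4..6:
  i=4: C(6,4)·!2 = 15·1 = 15
  i=5: C(6,5)·!1 = 6·0 = 0
  i=6: C(6,6)·!0 = 1·1 = 1
Total = 16.

16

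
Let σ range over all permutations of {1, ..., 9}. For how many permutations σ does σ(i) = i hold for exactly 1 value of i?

133497

Pick the single fixed position: C(9,1) = 9 ways.
The other 8 form a derangement: !8 = 14833.
Total: 9 × 14833 = 133497.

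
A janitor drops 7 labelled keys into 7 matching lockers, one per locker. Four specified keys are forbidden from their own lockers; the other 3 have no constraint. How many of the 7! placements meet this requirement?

Inclusion-exclusion on the 4 forbidden self-matches:
Σ_{j=0}^{4} (-1)^j C(4,j)(7-j)!
= C(4,0)·7! - C(4,1)·6! + C(4,2)·5! - C(4,3)·4! + C(4,4)·3!
= 5040 - 2880 + 720 - 96 + 6
= 2790

2790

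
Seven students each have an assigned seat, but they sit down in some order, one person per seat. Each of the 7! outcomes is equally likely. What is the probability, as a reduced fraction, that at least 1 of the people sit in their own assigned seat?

177/280

Favorable outcomes: Σ_{i≥1} C(7,i)·!(7-i) = 7·265 + 21·44 + 35·9 + 35·2 + 21·1 + 7·0 + 1·1 = 3186.
Total outcomes: 7! = 5040.
Probability = 3186/5040 = 177/280.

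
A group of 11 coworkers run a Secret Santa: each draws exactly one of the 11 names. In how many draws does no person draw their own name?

14684570

Use !n = (n-1)(!(n-1) + !(n-2)).
!11 = 10·(1334961 + 133496) = 10·1468457 = 14684570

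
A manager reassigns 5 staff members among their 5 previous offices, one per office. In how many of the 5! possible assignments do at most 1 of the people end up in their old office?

Sum C(5,i)·!(5-i) for i = 0..1:
  i=0: C(5,0)·!5 = 1·44 = 44
  i=1: C(5,1)·!4 = 5·9 = 45
Total = 89.

89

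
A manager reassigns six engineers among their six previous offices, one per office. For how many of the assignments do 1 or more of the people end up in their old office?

455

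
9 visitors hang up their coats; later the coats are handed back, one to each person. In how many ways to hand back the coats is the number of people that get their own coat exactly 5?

1134

Pick the 5 fixed positions: C(9,5) = 126 ways.
The other 4 form a derangement: !4 = 9.
Total: 126 × 9 = 1134.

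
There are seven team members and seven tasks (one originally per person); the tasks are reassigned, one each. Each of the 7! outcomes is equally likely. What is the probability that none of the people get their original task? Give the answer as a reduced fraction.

103/280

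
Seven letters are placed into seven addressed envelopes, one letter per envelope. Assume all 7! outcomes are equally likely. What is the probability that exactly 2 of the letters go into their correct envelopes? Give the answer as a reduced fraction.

Favorable outcomes: C(7,2)·!5 = 21·44 = 924.
Total outcomes: 7! = 5040.
Probability = 924/5040 = 11/60.

11/60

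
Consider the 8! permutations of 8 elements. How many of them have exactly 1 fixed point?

14832

Choose which one of the 8 is fixed: C(8,1) = 8.
The remaining 7 must be deranged: !7 = 1854.
Total: 8 × 1854 = 14832.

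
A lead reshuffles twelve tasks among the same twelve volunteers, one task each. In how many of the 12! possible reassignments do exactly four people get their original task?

7342335

Choose which 4 of the 12 are fixed: C(12,4) = 495.
The other 8 form a derangement: !8 = 14833.
Total: 495 × 14833 = 7342335.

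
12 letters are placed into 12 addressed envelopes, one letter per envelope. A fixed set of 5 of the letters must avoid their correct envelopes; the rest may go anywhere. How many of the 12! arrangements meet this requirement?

312273360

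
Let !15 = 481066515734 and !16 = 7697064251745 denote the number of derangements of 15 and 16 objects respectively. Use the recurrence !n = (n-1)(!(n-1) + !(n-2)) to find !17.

130850092279664

!17 = (17-1)·(!16 + !15) = 16·(7697064251745 + 481066515734) = 16·8178130767479 = 130850092279664.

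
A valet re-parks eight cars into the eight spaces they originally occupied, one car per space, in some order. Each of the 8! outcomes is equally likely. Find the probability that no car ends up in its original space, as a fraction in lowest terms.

2119/5760

Favorable outcomes: !8 = 14833.
Total outcomes: 8! = 40320.
Probability = 14833/40320 = 2119/5760.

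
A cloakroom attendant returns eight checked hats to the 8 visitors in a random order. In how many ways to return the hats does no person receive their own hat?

!8 is the nearest integer to 8!/e.
8! = 40320, and 40320/e ≈ 14832.90, so !8 = 14833.

14833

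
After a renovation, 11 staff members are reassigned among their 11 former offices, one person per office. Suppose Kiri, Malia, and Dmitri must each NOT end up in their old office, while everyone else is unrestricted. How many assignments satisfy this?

30078720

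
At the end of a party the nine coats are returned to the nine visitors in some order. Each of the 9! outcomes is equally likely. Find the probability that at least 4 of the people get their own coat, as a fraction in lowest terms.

6883/362880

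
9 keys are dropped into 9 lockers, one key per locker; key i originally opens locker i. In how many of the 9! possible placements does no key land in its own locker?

133496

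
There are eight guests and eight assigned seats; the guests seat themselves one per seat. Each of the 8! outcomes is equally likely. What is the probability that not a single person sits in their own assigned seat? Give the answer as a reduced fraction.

2119/5760

Favorable outcomes: !8 = 14833.
Total outcomes: 8! = 40320.
Probability = 14833/40320 = 2119/5760.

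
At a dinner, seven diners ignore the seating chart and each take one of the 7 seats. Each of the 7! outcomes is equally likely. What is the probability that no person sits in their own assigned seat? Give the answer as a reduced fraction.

103/280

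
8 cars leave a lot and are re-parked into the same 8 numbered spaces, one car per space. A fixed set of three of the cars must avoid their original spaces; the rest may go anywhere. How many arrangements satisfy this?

27240

Inclusion-exclusion on the 3 forbidden self-matches:
Σ_{j=0}^{3} (-1)^j C(3,j)(8-j)!
= C(3,0)·8! - C(3,1)·7! + C(3,2)·6! - C(3,3)·5!
= 40320 - 15120 + 2160 - 120
= 27240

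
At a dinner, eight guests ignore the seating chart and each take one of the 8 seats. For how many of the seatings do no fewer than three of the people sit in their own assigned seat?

3235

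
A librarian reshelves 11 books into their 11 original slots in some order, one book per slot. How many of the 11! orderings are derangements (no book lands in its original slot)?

14684570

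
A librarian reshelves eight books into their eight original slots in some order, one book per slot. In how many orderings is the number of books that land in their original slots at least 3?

3235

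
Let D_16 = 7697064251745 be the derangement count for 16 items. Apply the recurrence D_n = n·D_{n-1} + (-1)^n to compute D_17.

D_17 = 17·7697064251745 - 1 = 130850092279664.

130850092279664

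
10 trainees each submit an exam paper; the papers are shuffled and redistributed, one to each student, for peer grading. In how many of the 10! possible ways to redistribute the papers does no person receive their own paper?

!10 = 10! · Σ_{k=0}^{10} (-1)^k/k!
= 10! - 10!/1! + 10!/2! - 10!/3! + 10!/4! - 10!/5! + 10!/6! - 10!/7! + 10!/8! - 10!/9! + 10!/10!
= 3628800 - 3628800 + 1814400 - 604800 + 151200 - 30240 + 5040 - 720 + 90 - 10 + 1
= 1334961

1334961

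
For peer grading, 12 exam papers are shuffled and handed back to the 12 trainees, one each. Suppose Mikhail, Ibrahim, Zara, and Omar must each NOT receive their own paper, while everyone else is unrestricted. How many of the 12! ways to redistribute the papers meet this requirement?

Inclusion-exclusion on the 4 forbidden self-matches:
Σ_{j=0}^{4} (-1)^j C(4,j)(12-j)!
= C(4,0)·12! - C(4,1)·11! + C(4,2)·10! - C(4,3)·9! + C(4,4)·8!
= 479001600 - 159667200 + 21772800 - 1451520 + 40320
= 339696000

339696000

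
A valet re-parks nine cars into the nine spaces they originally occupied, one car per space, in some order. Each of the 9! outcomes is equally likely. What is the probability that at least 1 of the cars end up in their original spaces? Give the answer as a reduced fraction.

Favorable outcomes: Σ_{i≥1} C(9,i)·!(9-i) = 9·14833 + 36·1854 + 84·265 + 126·44 + 126·9 + 84·2 + 36·1 + 9·0 + 1·1 = 229384.
Total outcomes: 9! = 362880.
Probability = 229384/362880 = 28673/45360.

28673/45360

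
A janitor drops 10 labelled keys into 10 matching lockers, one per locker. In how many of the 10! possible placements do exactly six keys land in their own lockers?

1890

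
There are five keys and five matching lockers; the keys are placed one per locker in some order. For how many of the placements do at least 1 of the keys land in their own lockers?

Sum C(5,i)·!(5-i) for i = 1..5:
  i=1: C(5,1)·!4 = 5·9 = 45
  i=2: C(5,2)·!3 = 10·2 = 20
  i=3: C(5,3)·!2 = 10·1 = 10
  i=4: C(5,4)·!1 = 5·0 = 0
  i=5: C(5,5)·!0 = 1·1 = 1
Total = 76.

76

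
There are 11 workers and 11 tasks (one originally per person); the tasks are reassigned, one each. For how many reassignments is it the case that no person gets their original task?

14684570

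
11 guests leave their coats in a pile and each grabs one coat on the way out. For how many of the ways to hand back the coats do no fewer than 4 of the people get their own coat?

757934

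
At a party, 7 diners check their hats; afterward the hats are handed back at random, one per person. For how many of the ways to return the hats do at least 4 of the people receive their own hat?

# with exactly i fixed is C(7,i)·!(7-i); sum over i=4..7:
  i=4: C(7,4)·!3 = 35·2 = 70
  i=5: C(7,5)·!2 = 21·1 = 21
  i=6: C(7,6)·!1 = 7·0 = 0
  i=7: C(7,7)·!0 = 1·1 = 1
Total = 92.

92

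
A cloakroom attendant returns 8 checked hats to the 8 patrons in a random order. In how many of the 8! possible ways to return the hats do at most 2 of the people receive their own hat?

37085

Sum C(8,i)·!(8-i) for i = 0..2:
  i=0: C(8,0)·!8 = 1·14833 = 14833
  i=1: C(8,1)·!7 = 8·1854 = 14832
  i=2: C(8,2)·!6 = 28·265 = 7420
Total = 37085.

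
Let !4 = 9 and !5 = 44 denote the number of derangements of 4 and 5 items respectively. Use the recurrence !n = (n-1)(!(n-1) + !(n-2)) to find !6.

265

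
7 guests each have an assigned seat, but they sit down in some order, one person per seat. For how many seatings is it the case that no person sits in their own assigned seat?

1854

!7 = 7! · Σ_{k=0}^{7} (-1)^k/k!
= 7! - 7!/1! + 7!/2! - 7!/3! + 7!/4! - 7!/5! + 7!/6! - 7!/7!
= 5040 - 5040 + 2520 - 840 + 210 - 42 + 7 - 1
= 1854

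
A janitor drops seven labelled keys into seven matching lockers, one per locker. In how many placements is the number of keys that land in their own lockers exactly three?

315

Pick the 3 fixed positions: C(7,3) = 35 ways.
The other 4 form a derangement: !4 = 9.
Total: 35 × 9 = 315.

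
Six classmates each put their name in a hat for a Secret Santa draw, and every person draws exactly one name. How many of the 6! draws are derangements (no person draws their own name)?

!6 is the nearest integer to 6!/e.
6! = 720, and 720/e ≈ 264.87, so !6 = 265.

265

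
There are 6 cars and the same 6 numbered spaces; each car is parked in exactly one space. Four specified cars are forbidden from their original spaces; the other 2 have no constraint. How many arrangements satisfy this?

362

Let A_j be the event that the j-th constrained one is fixed. By inclusion-exclusion over the 4 events:
Σ_{j=0}^{4} (-1)^j C(4,j)(6-j)!
= C(4,0)·6! - C(4,1)·5! + C(4,2)·4! - C(4,3)·3! + C(4,4)·2!
= 720 - 480 + 144 - 24 + 2
= 362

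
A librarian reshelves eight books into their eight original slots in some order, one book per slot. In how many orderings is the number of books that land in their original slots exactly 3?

2464

Pick the 3 fixed positions: C(8,3) = 56 ways.
The remaining 5 must be deranged: !5 = 44.
Total: 56 × 44 = 2464.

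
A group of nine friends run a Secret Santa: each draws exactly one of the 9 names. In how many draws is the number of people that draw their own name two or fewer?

333737

Sum C(9,i)·!(9-i) for i = 0..2:
  i=0: C(9,0)·!9 = 1·133496 = 133496
  i=1: C(9,1)·!8 = 9·14833 = 133497
  i=2: C(9,2)·!7 = 36·1854 = 66744
Total = 333737.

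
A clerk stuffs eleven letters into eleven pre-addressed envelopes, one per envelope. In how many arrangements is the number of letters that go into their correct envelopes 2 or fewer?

36711421

# with exactly i fixed is C(11,i)·!(11-i); sum over i=0..2:
  i=0: C(11,0)·!11 = 1·14684570 = 14684570
  i=1: C(11,1)·!10 = 11·1334961 = 14684571
  i=2: C(11,2)·!9 = 55·133496 = 7342280
Total = 36711421.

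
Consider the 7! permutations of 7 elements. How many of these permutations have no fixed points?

1854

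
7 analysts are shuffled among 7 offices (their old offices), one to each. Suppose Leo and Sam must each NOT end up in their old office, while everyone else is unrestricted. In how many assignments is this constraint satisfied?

3720

Let A_j be the event that the j-th constrained one is fixed. By inclusion-exclusion over the 2 events:
Σ_{j=0}^{2} (-1)^j C(2,j)(7-j)!
= C(2,0)·7! - C(2,1)·6! + C(2,2)·5!
= 5040 - 1440 + 120
= 3720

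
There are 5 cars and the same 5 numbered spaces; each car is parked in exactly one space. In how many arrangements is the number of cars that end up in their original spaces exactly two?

Pick the 2 fixed positions: C(5,2) = 10 ways.
The remaining 3 must be deranged: !3 = 2.
Total: 10 × 2 = 20.

20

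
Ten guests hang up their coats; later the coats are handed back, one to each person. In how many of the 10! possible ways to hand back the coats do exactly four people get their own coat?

Pick the 4 fixed positions: C(10,4) = 210 ways.
The remaining 6 must be deranged: !6 = 265.
Total: 210 × 265 = 55650.

55650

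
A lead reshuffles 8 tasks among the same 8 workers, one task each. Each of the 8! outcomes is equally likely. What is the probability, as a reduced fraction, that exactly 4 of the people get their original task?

1/64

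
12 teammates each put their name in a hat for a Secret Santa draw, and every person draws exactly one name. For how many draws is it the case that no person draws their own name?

Use !n = (n-1)(!(n-1) + !(n-2)).
!12 = 11·(14684570 + 1334961) = 11·16019531 = 176214841

176214841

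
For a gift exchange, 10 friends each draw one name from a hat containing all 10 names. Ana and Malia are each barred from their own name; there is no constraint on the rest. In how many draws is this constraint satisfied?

2943360

Inclusion-exclusion on the 2 forbidden self-matches:
Σ_{j=0}^{2} (-1)^j C(2,j)(10-j)!
= C(2,0)·10! - C(2,1)·9! + C(2,2)·8!
= 3628800 - 725760 + 40320
= 2943360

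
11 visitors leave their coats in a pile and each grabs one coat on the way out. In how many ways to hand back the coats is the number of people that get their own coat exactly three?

Choose which 3 of the 11 are fixed: C(11,3) = 165.
The other 8 form a derangement: !8 = 14833.
Total: 165 × 14833 = 2447445.

2447445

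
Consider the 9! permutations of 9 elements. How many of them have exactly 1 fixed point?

133497

Pick the single fixed position: C(9,1) = 9 ways.
The remaining 8 must be deranged: !8 = 14833.
Total: 9 × 14833 = 133497.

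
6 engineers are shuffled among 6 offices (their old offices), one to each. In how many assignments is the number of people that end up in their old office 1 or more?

Sum C(6,i)·!(6-i) for i = 1..6:
  i=1: C(6,1)·!5 = 6·44 = 264
  i=2: C(6,2)·!4 = 15·9 = 135
  i=3: C(6,3)·!3 = 20·2 = 40
  i=4: C(6,4)·!2 = 15·1 = 15
  i=5: C(6,5)·!1 = 6·0 = 0
  i=6: C(6,6)·!0 = 1·1 = 1
Total = 455.

455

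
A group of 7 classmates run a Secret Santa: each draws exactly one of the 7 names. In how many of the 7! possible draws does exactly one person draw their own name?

1855

Choose which one of the 7 is fixed: C(7,1) = 7.
The other 6 form a derangement: !6 = 265.
Total: 7 × 265 = 1855.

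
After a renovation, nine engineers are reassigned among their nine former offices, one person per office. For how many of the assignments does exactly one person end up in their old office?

Pick the single fixed position: C(9,1) = 9 ways.
The other 8 form a derangement: !8 = 14833.
Total: 9 × 14833 = 133497.

133497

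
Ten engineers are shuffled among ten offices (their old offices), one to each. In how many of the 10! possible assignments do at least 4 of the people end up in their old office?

68914

# with exactly i fixed is C(10,i)·!(10-i); sum over i=4..10:
  i=4: C(10,4)·!6 = 210·265 = 55650
  i=5: C(10,5)·!5 = 252·44 = 11088
  i=6: C(10,6)·!4 = 210·9 = 1890
  i=7: C(10,7)·!3 = 120·2 = 240
  i=8: C(10,8)·!2 = 45·1 = 45
  i=9: C(10,9)·!1 = 10·0 = 0
  i=10: C(10,10)·!0 = 1·1 = 1
Total = 68914.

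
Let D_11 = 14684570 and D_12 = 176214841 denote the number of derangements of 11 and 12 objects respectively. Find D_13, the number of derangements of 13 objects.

2290792932

D_13 = (13-1)·(D_12 + D_11) = 12·(176214841 + 14684570) = 12·190899411 = 2290792932.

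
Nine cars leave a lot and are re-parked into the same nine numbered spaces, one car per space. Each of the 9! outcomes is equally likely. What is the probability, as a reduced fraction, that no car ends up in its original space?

16687/45360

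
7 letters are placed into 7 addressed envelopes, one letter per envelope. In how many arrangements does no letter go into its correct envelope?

1854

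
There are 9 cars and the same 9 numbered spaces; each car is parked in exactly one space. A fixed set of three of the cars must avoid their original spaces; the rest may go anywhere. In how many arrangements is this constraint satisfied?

256320

Inclusion-exclusion on the 3 forbidden self-matches:
Σ_{j=0}^{3} (-1)^j C(3,j)(9-j)!
= C(3,0)·9! - C(3,1)·8! + C(3,2)·7! - C(3,3)·6!
= 362880 - 120960 + 15120 - 720
= 256320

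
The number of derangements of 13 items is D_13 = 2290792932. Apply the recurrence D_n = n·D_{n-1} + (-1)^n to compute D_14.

32071101049

D_14 = 14·2290792932 + 1 = 32071101049.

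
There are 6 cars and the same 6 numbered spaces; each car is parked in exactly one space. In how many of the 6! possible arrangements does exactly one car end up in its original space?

264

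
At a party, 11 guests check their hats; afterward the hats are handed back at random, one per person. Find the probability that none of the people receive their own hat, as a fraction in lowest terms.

1468457/3991680

Favorable outcomes: !11 = 14684570.
Total outcomes: 11! = 39916800.
Probability = 14684570/39916800 = 1468457/3991680.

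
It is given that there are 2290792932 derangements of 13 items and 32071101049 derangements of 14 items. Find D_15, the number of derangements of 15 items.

481066515734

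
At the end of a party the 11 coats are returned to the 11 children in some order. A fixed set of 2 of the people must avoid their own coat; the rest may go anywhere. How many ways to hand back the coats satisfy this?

Inclusion-exclusion on the 2 forbidden self-matches:
Σ_{j=0}^{2} (-1)^j C(2,j)(11-j)!
= C(2,0)·11! - C(2,1)·10! + C(2,2)·9!
= 39916800 - 7257600 + 362880
= 33022080

33022080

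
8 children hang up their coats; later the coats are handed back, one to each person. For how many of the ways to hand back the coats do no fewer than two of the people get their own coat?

10655

# with exactly i fixed is C(8,i)·!(8-i); sum over i=2..8:
  i=2: C(8,2)·!6 = 28·265 = 7420
  i=3: C(8,3)·!5 = 56·44 = 2464
  i=4: C(8,4)·!4 = 70·9 = 630
  i=5: C(8,5)·!3 = 56·2 = 112
  i=6: C(8,6)·!2 = 28·1 = 28
  i=7: C(8,7)·!1 = 8·0 = 0
  i=8: C(8,8)·!0 = 1·1 = 1
Total = 10655.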